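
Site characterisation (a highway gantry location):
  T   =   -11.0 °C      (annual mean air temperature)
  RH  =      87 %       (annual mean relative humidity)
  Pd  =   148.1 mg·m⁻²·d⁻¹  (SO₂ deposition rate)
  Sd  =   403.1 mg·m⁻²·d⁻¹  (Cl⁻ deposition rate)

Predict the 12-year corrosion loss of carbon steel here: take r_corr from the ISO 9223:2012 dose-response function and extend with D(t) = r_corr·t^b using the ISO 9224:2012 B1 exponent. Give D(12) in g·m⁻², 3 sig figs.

carbon steel: temperature factor f = +0.150·(-21.0) = -3.1500
  sulphur-dioxide contribution → 5.812 μm/a
  chloride contribution → 47.83 μm/a
  ⇒ r_corr(carbon steel) = 53.64 μm/a
Long-term exponent b (ISO 9224 Table 2, B1) = 0.523
  D(12) = 53.64 × 12^0.523 = 53.64 × 3.668 = 196.8 μm
  Mass loss = 196.8 μm × 7.85 g/cm³ = 1545 g·m⁻²

D(12) = 1.54e+03 g·m⁻²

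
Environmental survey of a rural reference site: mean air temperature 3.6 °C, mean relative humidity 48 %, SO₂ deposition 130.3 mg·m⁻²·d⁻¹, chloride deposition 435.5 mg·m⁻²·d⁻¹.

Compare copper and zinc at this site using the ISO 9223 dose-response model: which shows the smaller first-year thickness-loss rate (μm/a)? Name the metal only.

copper

copper: T≤10 °C ⇒ hinge +0.126·(3.6−10) = -0.8064
  sulphur-dioxide contribution → 0.1425 μm/a
  chloride contribution → 0.3551 μm/a
  ⇒ r_corr(copper) = 0.4976 μm/a
zinc: f(T) = +0.038·(T−10) [T≤10 °C] = -0.2432
  sulphur-dioxide contribution → 0.7843 μm/a
  chloride contribution → 1.114 μm/a
  total first-year rate 1.898 μm/a
Ordering by μm/a: zinc (1.9) > copper (0.498)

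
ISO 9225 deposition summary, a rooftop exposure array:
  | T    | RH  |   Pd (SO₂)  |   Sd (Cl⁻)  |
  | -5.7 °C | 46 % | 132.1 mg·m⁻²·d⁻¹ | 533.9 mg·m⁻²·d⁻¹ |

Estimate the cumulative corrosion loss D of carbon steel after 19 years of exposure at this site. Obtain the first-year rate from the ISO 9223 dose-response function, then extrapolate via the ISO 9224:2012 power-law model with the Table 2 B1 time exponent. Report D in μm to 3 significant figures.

carbon steel: temperature factor f = +0.150·(-15.7) = -2.3550
  sulphur-dioxide contribution → 5.341 μm/a
  chloride contribution → 18.19 μm/a
  ⇒ r_corr(carbon steel) = 23.53 μm/a
Power-law: D(19) = r_corr · 19^0.523
  D(19) = 23.53 × 19^0.523 = 23.53 × 4.664 = 109.8 μm

D(19) = 110 μm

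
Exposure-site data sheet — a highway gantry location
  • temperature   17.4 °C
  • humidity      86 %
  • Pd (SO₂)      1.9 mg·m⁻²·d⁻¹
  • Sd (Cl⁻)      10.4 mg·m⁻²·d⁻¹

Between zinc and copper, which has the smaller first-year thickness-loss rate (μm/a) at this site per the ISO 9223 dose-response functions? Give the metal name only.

zinc: temperature factor f = -0.071·(7.4) = -0.5254
  SO₂ term: 0.0129·1.9^0.44·exp(0.046·86-0.5254) = 0.5286
  Cl⁻ term: 0.0175·10.4^0.57·exp(0.008·86+0.085·17.4) = 0.5806
  sum: 0.5286 + 0.5806 → r_corr = 1.109 μm/a
copper: f(T) = -0.080·(T−10) [T>10 °C] = -0.5920
  Pd branch = 0.0053·Pd^0.26·e^(0.059·RH+f) = 0.5537 μm/a
  Cl⁻ term: 0.01025·10.4^0.27·exp(0.036·86+0.049·17.4) = 1
  sum: 0.5537 + 1 → r_corr = 1.554 μm/a
Ordering by μm/a: copper (1.55) > zinc (1.11)

zinc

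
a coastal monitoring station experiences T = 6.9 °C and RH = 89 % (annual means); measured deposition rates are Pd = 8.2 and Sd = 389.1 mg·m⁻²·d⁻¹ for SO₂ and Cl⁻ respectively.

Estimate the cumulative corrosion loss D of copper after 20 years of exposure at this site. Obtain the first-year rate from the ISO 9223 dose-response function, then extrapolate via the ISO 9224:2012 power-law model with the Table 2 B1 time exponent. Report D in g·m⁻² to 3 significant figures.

copper: T≤10 °C ⇒ hinge +0.126·(6.9−10) = -0.3906
  Pd branch = 0.0053·Pd^0.26·e^(0.059·RH+f) = 1.182 μm/a
  Sd branch = 0.01025·Sd^0.27·e^(0.036·RH+0.049·T) = 1.772 μm/a
  r_corr = 1.182 + 1.772 = 2.954 μm/a
Power-law: D(20) = r_corr · 20^0.667
  D(20) = 2.954 × 20^0.667 = 2.954 × 7.375 = 21.79 μm
  Mass loss = 21.79 μm × 8.96 g/cm³ = 195.2 g·m⁻²

D(20) = 195 g·m⁻²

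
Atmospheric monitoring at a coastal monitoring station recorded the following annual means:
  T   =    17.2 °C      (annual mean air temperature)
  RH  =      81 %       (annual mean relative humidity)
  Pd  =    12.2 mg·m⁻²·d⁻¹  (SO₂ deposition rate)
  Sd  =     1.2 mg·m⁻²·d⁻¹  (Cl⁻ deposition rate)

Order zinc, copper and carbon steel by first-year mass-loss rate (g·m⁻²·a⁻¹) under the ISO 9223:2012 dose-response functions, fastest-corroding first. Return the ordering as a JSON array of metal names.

["carbon steel", "copper", "zinc"]

zinc: temperature factor f = -0.071·(7.2) = -0.5112
  SO₂ term: 0.0129·12.2^0.44·exp(0.046·81-0.5112) = 0.9655
  Sd branch = 0.0175·Sd^0.57·e^(0.008·RH+0.085·T) = 0.1602 μm/a
  sum: 0.9655 + 0.1602 → r_corr = 1.126 μm/a
  mass loss = 1.126 μm/a × 7.14 g/cm³ = 8.037 g·m⁻²·a⁻¹
copper: f(T) = -0.080·(T−10) [T>10 °C] = -0.5760
  Pd branch = 0.0053·Pd^0.26·e^(0.059·RH+f) = 0.6793 μm/a
  Sd branch = 0.01025·Sd^0.27·e^(0.036·RH+0.049·T) = 0.4619 μm/a
  sum: 0.6793 + 0.4619 → r_corr = 1.141 μm/a
  mass loss = 1.141 μm/a × 8.96 g/cm³ = 10.23 g·m⁻²·a⁻¹
carbon steel: temperature factor f = -0.054·(7.2) = -0.3888
  SO₂ term: 1.77·12.2^0.52·exp(0.02·81-0.3888) = 22.26
  Cl⁻ term: 0.102·1.2^0.62·exp(0.033·81+0.04·17.2) = 3.291
  sum: 22.26 + 3.291 → r_corr = 25.55 μm/a
  mass loss = 25.55 μm/a × 7.85 g/cm³ = 200.6 g·m⁻²·a⁻¹
Ordering by g·m⁻²·a⁻¹: carbon steel (201) > copper (10.2) > zinc (8.04)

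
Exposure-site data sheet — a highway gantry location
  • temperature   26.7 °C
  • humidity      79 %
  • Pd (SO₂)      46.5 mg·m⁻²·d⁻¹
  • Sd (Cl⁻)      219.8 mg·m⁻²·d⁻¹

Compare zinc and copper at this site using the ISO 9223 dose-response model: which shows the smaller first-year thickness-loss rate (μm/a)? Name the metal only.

zinc: T>10 °C ⇒ hinge -0.071·(26.7−10) = -1.1857
  SO₂ term: 0.0129·46.5^0.44·exp(0.046·79-1.1857) = 0.8083
  Cl⁻ term: 0.0175·219.8^0.57·exp(0.008·79+0.085·26.7) = 6.888
  sum: 0.8083 + 6.888 → r_corr = 7.696 μm/a
copper: temperature factor f = -0.080·(16.7) = -1.3360
  SO₂ term: 0.0053·46.5^0.26·exp(0.059·79-1.3360) = 0.3998
  Cl⁻ term: 0.01025·219.8^0.27·exp(0.036·79+0.049·26.7) = 2.795
  r_corr = 0.3998 + 2.795 = 3.195 μm/a
Ordering by μm/a: zinc (7.7) > copper (3.19)

copper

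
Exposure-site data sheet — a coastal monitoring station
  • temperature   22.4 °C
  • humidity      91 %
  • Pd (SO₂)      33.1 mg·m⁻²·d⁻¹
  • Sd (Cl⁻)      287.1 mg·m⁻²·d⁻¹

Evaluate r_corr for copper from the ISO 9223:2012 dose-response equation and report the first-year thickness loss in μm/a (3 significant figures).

r_corr = 4.80 μm/a

copper: f(T) = -0.080·(T−10) [T>10 °C] = -0.9920
  Pd branch = 0.0053·Pd^0.26·e^(0.059·RH+f) = 1.048 μm/a
  Sd branch = 0.01025·Sd^0.27·e^(0.036·RH+0.049·T) = 3.748 μm/a
  r_corr = 1.048 + 3.748 = 4.796 μm/a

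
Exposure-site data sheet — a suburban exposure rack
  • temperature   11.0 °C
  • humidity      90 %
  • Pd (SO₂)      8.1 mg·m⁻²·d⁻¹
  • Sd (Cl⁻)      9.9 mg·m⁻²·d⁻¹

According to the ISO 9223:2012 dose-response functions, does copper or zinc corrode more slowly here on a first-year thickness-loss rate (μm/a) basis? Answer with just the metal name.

zinc

copper: temperature factor f = -0.080·(1.0) = -0.0800
  SO₂ term: 0.0053·8.1^0.26·exp(0.059·90-0.0800) = 1.705
  Cl⁻ term: 0.01025·9.9^0.27·exp(0.036·90+0.049·11.0) = 0.8332
  r_corr = 1.705 + 0.8332 = 2.539 μm/a
zinc: temperature factor f = -0.071·(1.0) = -0.0710
  SO₂ term: 0.0129·8.1^0.44·exp(0.046·90-0.0710) = 1.894
  Cl⁻ term: 0.0175·9.9^0.57·exp(0.008·90+0.085·11.0) = 0.3383
  sum: 1.894 + 0.3383 → r_corr = 2.233 μm/a
Ordering by μm/a: copper (2.54) > zinc (2.23)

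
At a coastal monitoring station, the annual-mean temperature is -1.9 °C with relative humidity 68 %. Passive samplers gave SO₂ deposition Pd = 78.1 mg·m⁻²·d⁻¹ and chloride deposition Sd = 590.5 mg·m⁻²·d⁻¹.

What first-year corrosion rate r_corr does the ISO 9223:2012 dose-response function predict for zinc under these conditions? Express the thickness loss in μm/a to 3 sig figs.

zinc: temperature factor f = +0.038·(-11.9) = -0.4522
  SO₂ term: 0.0129·78.1^0.44·exp(0.046·68-0.4522) = 1.275
  Sd branch = 0.0175·Sd^0.57·e^(0.008·RH+0.085·T) = 0.9744 μm/a
  sum: 1.275 + 0.9744 → r_corr = 2.249 μm/a

r_corr = 2.25 μm/a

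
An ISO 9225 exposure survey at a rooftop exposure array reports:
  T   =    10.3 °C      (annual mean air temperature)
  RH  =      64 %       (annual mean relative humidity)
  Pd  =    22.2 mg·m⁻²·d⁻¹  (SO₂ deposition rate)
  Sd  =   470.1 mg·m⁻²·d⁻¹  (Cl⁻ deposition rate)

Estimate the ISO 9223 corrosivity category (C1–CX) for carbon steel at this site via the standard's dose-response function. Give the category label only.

C5

carbon steel: temperature factor f = -0.054·(0.3) = -0.0162
  SO₂ term: 1.77·22.2^0.52·exp(0.02·64-0.0162) = 31.4
  Sd branch = 0.102·Sd^0.62·e^(0.033·RH+0.04·T) = 57.75 μm/a
  sum: 31.4 + 57.75 → r_corr = 89.15 μm/a
ISO 9223 Table 2 (carbon steel): 80 < 89.1 ≤ 200 μm/a ⇒ C5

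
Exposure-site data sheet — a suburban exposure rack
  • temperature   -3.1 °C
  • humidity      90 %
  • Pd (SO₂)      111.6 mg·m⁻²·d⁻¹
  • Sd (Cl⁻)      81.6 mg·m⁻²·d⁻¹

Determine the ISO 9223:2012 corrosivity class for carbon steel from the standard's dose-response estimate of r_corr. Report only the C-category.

C3

carbon steel: T≤10 °C ⇒ hinge +0.150·(-3.1−10) = -1.9650
  sulphur-dioxide contribution → 17.42 μm/a
  chloride contribution → 26.91 μm/a
  total first-year rate 44.33 μm/a
44.3 μm/a falls in (25, 50] for carbon steel → category C3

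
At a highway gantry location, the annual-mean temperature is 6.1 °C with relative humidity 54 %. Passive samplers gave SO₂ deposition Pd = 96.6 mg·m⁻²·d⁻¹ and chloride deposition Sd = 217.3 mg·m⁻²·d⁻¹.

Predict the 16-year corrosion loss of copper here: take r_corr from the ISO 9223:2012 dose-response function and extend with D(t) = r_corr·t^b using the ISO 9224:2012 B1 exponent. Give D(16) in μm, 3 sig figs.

D(16) = 4.26 μm

copper: T≤10 °C ⇒ hinge +0.126·(6.1−10) = -0.4914
  sulphur-dioxide contribution → 0.2574 μm/a
  chloride contribution → 0.4129 μm/a
  ⇒ r_corr(copper) = 0.6703 μm/a
Power-law: D(16) = r_corr · 16^0.667
  D(16) = 0.6703 × 16^0.667 = 0.6703 × 6.355 = 4.26 μm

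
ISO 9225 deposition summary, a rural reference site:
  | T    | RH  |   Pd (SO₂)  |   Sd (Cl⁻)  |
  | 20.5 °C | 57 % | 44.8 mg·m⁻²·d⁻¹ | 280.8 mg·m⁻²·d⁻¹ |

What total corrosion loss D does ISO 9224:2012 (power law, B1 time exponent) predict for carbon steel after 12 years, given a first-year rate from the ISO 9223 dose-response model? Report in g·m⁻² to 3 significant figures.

carbon steel: T>10 °C ⇒ hinge -0.054·(20.5−10) = -0.5670
  SO₂ term: 1.77·44.8^0.52·exp(0.02·57-0.5670) = 22.67
  Sd branch = 0.102·Sd^0.62·e^(0.033·RH+0.04·T) = 50.08 μm/a
  r_corr = 22.67 + 50.08 = 72.75 μm/a
Power-law: D(12) = r_corr · 12^0.523
  D(12) = 72.75 × 12^0.523 = 72.75 × 3.668 = 266.8 μm
  Mass loss = 266.8 μm × 7.85 g/cm³ = 2095 g·m⁻²

D(12) = 2.09e+03 g·m⁻²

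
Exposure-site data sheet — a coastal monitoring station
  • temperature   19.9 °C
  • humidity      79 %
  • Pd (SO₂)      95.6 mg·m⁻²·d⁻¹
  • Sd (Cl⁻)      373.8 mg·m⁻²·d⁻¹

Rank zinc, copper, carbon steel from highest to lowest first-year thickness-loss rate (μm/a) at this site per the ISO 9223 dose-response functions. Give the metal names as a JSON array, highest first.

["carbon steel", "zinc", "copper"]

zinc: f(T) = -0.071·(T−10) [T>10 °C] = -0.7029
  sulphur-dioxide contribution → 1.799 μm/a
  chloride contribution → 5.23 μm/a
  total first-year rate 7.029 μm/a
copper: T>10 °C ⇒ hinge -0.080·(19.9−10) = -0.7920
  sulphur-dioxide contribution → 0.8308 μm/a
  chloride contribution → 2.312 μm/a
  ⇒ r_corr(copper) = 3.143 μm/a
carbon steel: temperature factor f = -0.054·(9.9) = -0.5346
  sulphur-dioxide contribution → 53.93 μm/a
  chloride contribution → 120.7 μm/a
  total first-year rate 174.6 μm/a
Ordering by μm/a: carbon steel (175) > zinc (7.03) > copper (3.14)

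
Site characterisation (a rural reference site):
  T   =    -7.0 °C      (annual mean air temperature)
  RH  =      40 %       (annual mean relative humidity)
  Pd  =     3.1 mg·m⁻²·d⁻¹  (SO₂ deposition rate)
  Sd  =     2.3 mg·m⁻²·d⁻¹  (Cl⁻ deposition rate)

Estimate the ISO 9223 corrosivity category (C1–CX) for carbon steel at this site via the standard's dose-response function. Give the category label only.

C1

carbon steel: f(T) = +0.150·(T−10) [T≤10 °C] = -2.5500
  sulphur-dioxide contribution → 0.5539 μm/a
  chloride contribution → 0.4837 μm/a
  total first-year rate 1.038 μm/a
1.04 μm/a falls in (0, 1.3] for carbon steel → category C1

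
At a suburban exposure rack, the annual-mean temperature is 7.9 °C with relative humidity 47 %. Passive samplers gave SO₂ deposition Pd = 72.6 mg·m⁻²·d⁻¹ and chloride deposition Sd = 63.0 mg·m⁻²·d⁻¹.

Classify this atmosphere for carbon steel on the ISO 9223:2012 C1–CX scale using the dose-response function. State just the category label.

carbon steel: temperature factor f = +0.150·(-2.1) = -0.3150
  sulphur-dioxide contribution → 30.7 μm/a
  chloride contribution → 8.61 μm/a
  ⇒ r_corr(carbon steel) = 39.31 μm/a
Category bounds: 25…50 μm/a bracket r_corr ⇒ C3

C3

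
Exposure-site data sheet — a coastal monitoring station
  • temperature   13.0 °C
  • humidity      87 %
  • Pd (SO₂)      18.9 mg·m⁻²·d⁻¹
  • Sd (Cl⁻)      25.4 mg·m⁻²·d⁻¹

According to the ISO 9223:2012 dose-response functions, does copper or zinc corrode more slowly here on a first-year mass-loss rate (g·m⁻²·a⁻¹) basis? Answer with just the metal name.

zinc

copper: T>10 °C ⇒ hinge -0.080·(13.0−10) = -0.2400
  sulphur-dioxide contribution → 1.518 μm/a
  chloride contribution → 1.064 μm/a
  total first-year rate 2.581 μm/a
  mass loss = 2.581 μm/a × 8.96 g/cm³ = 23.13 g·m⁻²·a⁻¹
zinc: f(T) = -0.071·(T−10) [T>10 °C] = -0.2130
  sulphur-dioxide contribution → 2.079 μm/a
  chloride contribution → 0.6698 μm/a
  ⇒ r_corr(zinc) = 2.748 μm/a
  mass loss = 2.748 μm/a × 7.14 g/cm³ = 19.62 g·m⁻²·a⁻¹
Ordering by g·m⁻²·a⁻¹: copper (23.1) > zinc (19.6)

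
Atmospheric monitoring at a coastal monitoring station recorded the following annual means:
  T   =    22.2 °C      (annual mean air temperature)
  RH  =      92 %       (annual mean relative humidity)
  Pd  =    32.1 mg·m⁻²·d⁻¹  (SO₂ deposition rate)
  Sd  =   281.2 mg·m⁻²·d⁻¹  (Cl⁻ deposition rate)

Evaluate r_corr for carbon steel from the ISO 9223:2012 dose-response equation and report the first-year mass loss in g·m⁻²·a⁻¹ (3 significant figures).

carbon steel: T>10 °C ⇒ hinge -0.054·(22.2−10) = -0.6588
  Pd branch = 1.77·Pd^0.52·e^(0.02·RH+f) = 35.02 μm/a
  Cl⁻ term: 0.102·281.2^0.62·exp(0.033·92+0.04·22.2) = 170.3
  r_corr = 35.02 + 170.3 = 205.3 μm/a
Convert to mass loss: 205.3 μm/a × 7.85 g/cm³ = 1612 g·m⁻²·a⁻¹

r_corr = 1.61e+03 g·m⁻²·a⁻¹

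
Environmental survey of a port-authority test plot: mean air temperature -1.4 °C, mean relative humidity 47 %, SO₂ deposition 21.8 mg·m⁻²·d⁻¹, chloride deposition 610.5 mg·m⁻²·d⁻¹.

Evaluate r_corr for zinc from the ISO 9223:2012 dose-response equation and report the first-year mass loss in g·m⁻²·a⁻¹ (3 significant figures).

zinc: T≤10 °C ⇒ hinge +0.038·(-1.4−10) = -0.4332
  Pd branch = 0.0129·Pd^0.44·e^(0.046·RH+f) = 0.282 μm/a
  Cl⁻ term: 0.0175·610.5^0.57·exp(0.008·47+0.085·-1.4) = 0.876
  r_corr = 0.282 + 0.876 = 1.158 μm/a
Convert to mass loss: 1.158 μm/a × 7.14 g/cm³ = 8.268 g·m⁻²·a⁻¹

r_corr = 8.27 g·m⁻²·a⁻¹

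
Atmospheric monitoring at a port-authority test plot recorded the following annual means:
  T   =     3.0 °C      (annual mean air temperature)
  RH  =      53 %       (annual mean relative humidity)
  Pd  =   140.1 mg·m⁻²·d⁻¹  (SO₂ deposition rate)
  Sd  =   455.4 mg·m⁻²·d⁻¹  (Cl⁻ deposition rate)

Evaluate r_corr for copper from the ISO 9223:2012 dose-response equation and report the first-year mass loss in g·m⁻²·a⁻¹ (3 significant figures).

copper: T≤10 °C ⇒ hinge +0.126·(3.0−10) = -0.8820
  SO₂ term: 0.0053·140.1^0.26·exp(0.059·53-0.8820) = 0.1809
  Cl⁻ term: 0.01025·455.4^0.27·exp(0.036·53+0.049·3.0) = 0.4178
  sum: 0.1809 + 0.4178 → r_corr = 0.5987 μm/a
Convert to mass loss: 0.5987 μm/a × 8.96 g/cm³ = 5.364 g·m⁻²·a⁻¹

r_corr = 5.36 g·m⁻²·a⁻¹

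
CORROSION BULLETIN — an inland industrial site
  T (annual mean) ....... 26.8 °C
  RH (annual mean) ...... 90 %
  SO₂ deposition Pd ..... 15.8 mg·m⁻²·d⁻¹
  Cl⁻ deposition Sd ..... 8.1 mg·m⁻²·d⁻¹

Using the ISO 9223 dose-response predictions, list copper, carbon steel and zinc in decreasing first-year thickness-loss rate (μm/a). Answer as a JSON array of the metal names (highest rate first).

copper: temperature factor f = -0.080·(16.8) = -1.3440
  sulphur-dioxide contribution → 0.5732 μm/a
  chloride contribution → 1.712 μm/a
  total first-year rate 2.285 μm/a
carbon steel: temperature factor f = -0.054·(16.8) = -0.9072
  sulphur-dioxide contribution → 18.16 μm/a
  chloride contribution → 21.25 μm/a
  total first-year rate 39.4 μm/a
zinc: f(T) = -0.071·(T−10) [T>10 °C] = -1.1928
  sulphur-dioxide contribution → 0.8278 μm/a
  chloride contribution → 1.156 μm/a
  ⇒ r_corr(zinc) = 1.984 μm/a
Ordering by μm/a: carbon steel (39.4) > copper (2.29) > zinc (1.98)

["carbon steel", "copper", "zinc"]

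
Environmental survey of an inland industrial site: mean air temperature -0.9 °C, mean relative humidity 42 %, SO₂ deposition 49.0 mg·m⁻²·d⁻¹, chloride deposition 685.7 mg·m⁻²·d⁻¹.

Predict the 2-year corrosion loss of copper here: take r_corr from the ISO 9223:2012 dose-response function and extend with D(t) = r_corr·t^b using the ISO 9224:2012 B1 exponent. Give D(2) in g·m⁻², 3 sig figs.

copper: T≤10 °C ⇒ hinge +0.126·(-0.9−10) = -1.3734
  SO₂ term: 0.0053·49.0^0.26·exp(0.059·42-1.3734) = 0.044
  Cl⁻ term: 0.01025·685.7^0.27·exp(0.036·42+0.049·-0.9) = 0.2594
  sum: 0.044 + 0.2594 → r_corr = 0.3034 μm/a
ISO 9224: D(t) = r_corr · t^b with b = 0.667 (copper, B1)
  D(2) = 0.3034 × 2^0.667 = 0.3034 × 1.588 = 0.4817 μm
  Mass loss = 0.4817 μm × 8.96 g/cm³ = 4.316 g·m⁻²

D(2) = 4.32 g·m⁻²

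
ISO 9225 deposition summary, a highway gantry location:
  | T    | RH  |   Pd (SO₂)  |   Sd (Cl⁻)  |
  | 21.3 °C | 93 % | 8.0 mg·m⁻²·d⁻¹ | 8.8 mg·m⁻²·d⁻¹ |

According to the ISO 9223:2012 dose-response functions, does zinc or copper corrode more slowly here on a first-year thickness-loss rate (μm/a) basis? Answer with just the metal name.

zinc

zinc: f(T) = -0.071·(T−10) [T>10 °C] = -0.8023
  sulphur-dioxide contribution → 1.041 μm/a
  chloride contribution → 0.7777 μm/a
  total first-year rate 1.819 μm/a
copper: temperature factor f = -0.080·(11.3) = -0.9040
  sulphur-dioxide contribution → 0.8901 μm/a
  chloride contribution → 1.489 μm/a
  total first-year rate 2.38 μm/a
Ordering by μm/a: copper (2.38) > zinc (1.82)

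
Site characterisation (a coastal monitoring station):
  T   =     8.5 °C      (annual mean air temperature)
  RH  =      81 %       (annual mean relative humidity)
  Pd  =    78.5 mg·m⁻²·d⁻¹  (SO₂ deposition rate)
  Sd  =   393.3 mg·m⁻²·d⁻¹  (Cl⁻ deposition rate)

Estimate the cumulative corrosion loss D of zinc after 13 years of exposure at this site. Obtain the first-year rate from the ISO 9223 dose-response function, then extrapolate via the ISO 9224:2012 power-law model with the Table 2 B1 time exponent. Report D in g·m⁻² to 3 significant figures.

zinc: temperature factor f = +0.038·(-1.5) = -0.0570
  Pd branch = 0.0129·Pd^0.44·e^(0.046·RH+f) = 3.45 μm/a
  Cl⁻ term: 0.0175·393.3^0.57·exp(0.008·81+0.085·8.5) = 2.076
  sum: 3.45 + 2.076 → r_corr = 5.526 μm/a
Long-term exponent b (ISO 9224 Table 2, B1) = 0.813
  D(13) = 5.526 × 13^0.813 = 5.526 × 8.047 = 44.46 μm
  Mass loss = 44.46 μm × 7.14 g/cm³ = 317.5 g·m⁻²

D(13) = 317 g·m⁻²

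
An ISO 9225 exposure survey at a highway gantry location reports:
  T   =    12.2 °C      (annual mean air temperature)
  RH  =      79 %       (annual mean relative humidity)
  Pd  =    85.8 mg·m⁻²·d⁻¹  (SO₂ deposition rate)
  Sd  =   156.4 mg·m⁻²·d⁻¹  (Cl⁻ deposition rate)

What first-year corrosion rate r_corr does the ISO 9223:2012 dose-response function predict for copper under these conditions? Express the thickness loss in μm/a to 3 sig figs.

r_corr = 2.75 μm/a

copper: f(T) = -0.080·(T−10) [T>10 °C] = -0.1760
  Pd branch = 0.0053·Pd^0.26·e^(0.059·RH+f) = 1.496 μm/a
  Sd branch = 0.01025·Sd^0.27·e^(0.036·RH+0.049·T) = 1.253 μm/a
  sum: 1.496 + 1.253 → r_corr = 2.748 μm/a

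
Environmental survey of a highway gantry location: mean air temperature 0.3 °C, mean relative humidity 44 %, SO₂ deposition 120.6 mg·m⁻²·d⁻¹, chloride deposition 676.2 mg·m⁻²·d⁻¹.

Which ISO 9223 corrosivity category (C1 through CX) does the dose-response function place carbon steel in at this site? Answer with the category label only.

carbon steel: f(T) = +0.150·(T−10) [T≤10 °C] = -1.4550
  sulphur-dioxide contribution → 12.04 μm/a
  chloride contribution → 25.06 μm/a
  ⇒ r_corr(carbon steel) = 37.1 μm/a
Category bounds: 25…50 μm/a bracket r_corr ⇒ C3

C3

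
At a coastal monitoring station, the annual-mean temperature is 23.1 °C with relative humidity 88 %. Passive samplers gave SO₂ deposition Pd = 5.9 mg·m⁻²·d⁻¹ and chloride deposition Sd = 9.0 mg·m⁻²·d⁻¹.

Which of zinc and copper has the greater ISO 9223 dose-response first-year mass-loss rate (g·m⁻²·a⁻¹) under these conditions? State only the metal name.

zinc: f(T) = -0.071·(T−10) [T>10 °C] = -0.9301
  sulphur-dioxide contribution → 0.6366 μm/a
  chloride contribution → 0.8819 μm/a
  ⇒ r_corr(zinc) = 1.519 μm/a
  mass loss = 1.519 μm/a × 7.14 g/cm³ = 10.84 g·m⁻²·a⁻¹
copper: T>10 °C ⇒ hinge -0.080·(23.1−10) = -1.0480
  sulphur-dioxide contribution → 0.5302 μm/a
  chloride contribution → 1.367 μm/a
  ⇒ r_corr(copper) = 1.897 μm/a
  mass loss = 1.897 μm/a × 8.96 g/cm³ = 17 g·m⁻²·a⁻¹
Ordering by g·m⁻²·a⁻¹: copper (17) > zinc (10.8)

copper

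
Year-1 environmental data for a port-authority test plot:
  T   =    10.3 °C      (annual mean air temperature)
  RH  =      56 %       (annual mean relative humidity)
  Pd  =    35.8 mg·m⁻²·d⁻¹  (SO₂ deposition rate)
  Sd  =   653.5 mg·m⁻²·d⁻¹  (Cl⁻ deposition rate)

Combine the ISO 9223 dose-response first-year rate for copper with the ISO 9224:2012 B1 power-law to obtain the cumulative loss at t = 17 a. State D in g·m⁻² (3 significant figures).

D(17) = 64.7 g·m⁻²

copper: T>10 °C ⇒ hinge -0.080·(10.3−10) = -0.0240
  sulphur-dioxide contribution → 0.3571 μm/a
  chloride contribution → 0.7338 μm/a
  ⇒ r_corr(copper) = 1.091 μm/a
Long-term exponent b (ISO 9224 Table 2, B1) = 0.667
  D(17) = 1.091 × 17^0.667 = 1.091 × 6.618 = 7.219 μm
  Mass loss = 7.219 μm × 8.96 g/cm³ = 64.68 g·m⁻²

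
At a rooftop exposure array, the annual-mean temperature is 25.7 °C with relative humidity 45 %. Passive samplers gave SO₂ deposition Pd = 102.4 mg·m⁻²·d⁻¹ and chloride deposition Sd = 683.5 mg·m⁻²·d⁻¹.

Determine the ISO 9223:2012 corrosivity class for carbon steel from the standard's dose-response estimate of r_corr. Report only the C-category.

carbon steel: temperature factor f = -0.054·(15.7) = -0.8478
  Pd branch = 1.77·Pd^0.52·e^(0.02·RH+f) = 20.7 μm/a
  Cl⁻ term: 0.102·683.5^0.62·exp(0.033·45+0.04·25.7) = 72.03
  sum: 20.7 + 72.03 → r_corr = 92.73 μm/a
ISO 9223 Table 2 (carbon steel): 80 < 92.7 ≤ 200 μm/a ⇒ C5

C5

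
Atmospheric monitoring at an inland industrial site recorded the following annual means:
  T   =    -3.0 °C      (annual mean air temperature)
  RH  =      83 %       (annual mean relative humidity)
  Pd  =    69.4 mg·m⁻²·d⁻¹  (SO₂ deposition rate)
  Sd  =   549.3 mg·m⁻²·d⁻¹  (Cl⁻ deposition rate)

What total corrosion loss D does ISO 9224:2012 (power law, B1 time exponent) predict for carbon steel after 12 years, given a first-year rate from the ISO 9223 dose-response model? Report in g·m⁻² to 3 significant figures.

carbon steel: f(T) = +0.150·(T−10) [T≤10 °C] = -1.9500
  SO₂ term: 1.77·69.4^0.52·exp(0.02·83-1.9500) = 12.01
  Sd branch = 0.102·Sd^0.62·e^(0.033·RH+0.04·T) = 69.94 μm/a
  sum: 12.01 + 69.94 → r_corr = 81.95 μm/a
ISO 9224: D(t) = r_corr · t^b with b = 0.523 (carbon steel, B1)
  D(12) = 81.95 × 12^0.523 = 81.95 × 3.668 = 300.6 μm
  Mass loss = 300.6 μm × 7.85 g/cm³ = 2359 g·m⁻²

D(12) = 2.36e+03 g·m⁻²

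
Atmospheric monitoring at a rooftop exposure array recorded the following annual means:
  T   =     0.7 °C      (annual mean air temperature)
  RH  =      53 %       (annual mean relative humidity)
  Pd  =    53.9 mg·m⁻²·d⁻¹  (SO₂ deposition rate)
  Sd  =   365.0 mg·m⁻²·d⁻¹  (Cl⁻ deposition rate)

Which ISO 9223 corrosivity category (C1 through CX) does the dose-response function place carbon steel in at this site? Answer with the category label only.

carbon steel: T≤10 °C ⇒ hinge +0.150·(0.7−10) = -1.3950
  sulphur-dioxide contribution → 10.07 μm/a
  chloride contribution → 23.39 μm/a
  ⇒ r_corr(carbon steel) = 33.45 μm/a
33.5 μm/a falls in (25, 50] for carbon steel → category C3

C3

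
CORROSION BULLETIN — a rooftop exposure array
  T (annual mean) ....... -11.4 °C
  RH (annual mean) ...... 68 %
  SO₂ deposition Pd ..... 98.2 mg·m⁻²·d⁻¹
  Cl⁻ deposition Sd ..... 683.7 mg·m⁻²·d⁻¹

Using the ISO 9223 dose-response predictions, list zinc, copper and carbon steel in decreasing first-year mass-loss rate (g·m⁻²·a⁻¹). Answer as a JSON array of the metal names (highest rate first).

zinc: f(T) = +0.038·(T−10) [T≤10 °C] = -0.8132
  Pd branch = 0.0129·Pd^0.44·e^(0.046·RH+f) = 0.9827 μm/a
  Sd branch = 0.0175·Sd^0.57·e^(0.008·RH+0.085·T) = 0.4724 μm/a
  sum: 0.9827 + 0.4724 → r_corr = 1.455 μm/a
  mass loss = 1.455 μm/a × 7.14 g/cm³ = 10.39 g·m⁻²·a⁻¹
copper: temperature factor f = +0.126·(-21.4) = -2.6964
  SO₂ term: 0.0053·98.2^0.26·exp(0.059·68-2.6964) = 0.0651
  Cl⁻ term: 0.01025·683.7^0.27·exp(0.036·68+0.049·-11.4) = 0.3951
  r_corr = 0.0651 + 0.3951 = 0.4602 μm/a
  mass loss = 0.4602 μm/a × 8.96 g/cm³ = 4.123 g·m⁻²·a⁻¹
carbon steel: f(T) = +0.150·(T−10) [T≤10 °C] = -3.2100
  SO₂ term: 1.77·98.2^0.52·exp(0.02·68-3.2100) = 3.023
  Sd branch = 0.102·Sd^0.62·e^(0.033·RH+0.04·T) = 34.89 μm/a
  r_corr = 3.023 + 34.89 = 37.92 μm/a
  mass loss = 37.92 μm/a × 7.85 g/cm³ = 297.6 g·m⁻²·a⁻¹
Ordering by g·m⁻²·a⁻¹: carbon steel (298) > zinc (10.4) > copper (4.12)

["carbon steel", "zinc", "copper"]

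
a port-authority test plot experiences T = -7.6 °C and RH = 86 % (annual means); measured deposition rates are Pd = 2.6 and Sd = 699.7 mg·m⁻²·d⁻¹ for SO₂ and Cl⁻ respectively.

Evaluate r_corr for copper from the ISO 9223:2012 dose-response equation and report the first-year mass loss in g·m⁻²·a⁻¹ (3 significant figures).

copper: T≤10 °C ⇒ hinge +0.126·(-7.6−10) = -2.2176
  Pd branch = 0.0053·Pd^0.26·e^(0.059·RH+f) = 0.1182 μm/a
  Sd branch = 0.01025·Sd^0.27·e^(0.036·RH+0.049·T) = 0.9156 μm/a
  r_corr = 0.1182 + 0.9156 = 1.034 μm/a
Convert to mass loss: 1.034 μm/a × 8.96 g/cm³ = 9.263 g·m⁻²·a⁻¹

r_corr = 9.26 g·m⁻²·a⁻¹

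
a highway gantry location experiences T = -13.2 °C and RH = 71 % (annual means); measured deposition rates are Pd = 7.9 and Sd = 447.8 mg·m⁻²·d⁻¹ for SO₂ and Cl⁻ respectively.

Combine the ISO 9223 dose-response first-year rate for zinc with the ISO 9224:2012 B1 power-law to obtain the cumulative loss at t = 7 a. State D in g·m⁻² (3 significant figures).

D(7) = 23.4 g·m⁻²

zinc: T≤10 °C ⇒ hinge +0.038·(-13.2−10) = -0.8816
  SO₂ term: 0.0129·7.9^0.44·exp(0.046·71-0.8816) = 0.3476
  Cl⁻ term: 0.0175·447.8^0.57·exp(0.008·71+0.085·-13.2) = 0.3263
  sum: 0.3476 + 0.3263 → r_corr = 0.6739 μm/a
ISO 9224: D(t) = r_corr · t^b with b = 0.813 (zinc, B1)
  D(7) = 0.6739 × 7^0.813 = 0.6739 × 4.865 = 3.278 μm
  Mass loss = 3.278 μm × 7.14 g/cm³ = 23.41 g·m⁻²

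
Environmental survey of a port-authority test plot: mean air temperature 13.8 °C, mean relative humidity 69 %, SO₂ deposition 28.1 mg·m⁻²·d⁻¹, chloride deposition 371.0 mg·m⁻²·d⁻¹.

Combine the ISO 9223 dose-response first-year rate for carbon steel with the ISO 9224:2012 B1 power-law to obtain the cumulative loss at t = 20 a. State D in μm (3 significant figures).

D(20) = 480 μm

carbon steel: temperature factor f = -0.054·(3.8) = -0.2052
  Pd branch = 1.77·Pd^0.52·e^(0.02·RH+f) = 32.47 μm/a
  Cl⁻ term: 0.102·371.0^0.62·exp(0.033·69+0.04·13.8) = 67.64
  r_corr = 32.47 + 67.64 = 100.1 μm/a
Power-law: D(20) = r_corr · 20^0.523
  D(20) = 100.1 × 20^0.523 = 100.1 × 4.791 = 479.7 μm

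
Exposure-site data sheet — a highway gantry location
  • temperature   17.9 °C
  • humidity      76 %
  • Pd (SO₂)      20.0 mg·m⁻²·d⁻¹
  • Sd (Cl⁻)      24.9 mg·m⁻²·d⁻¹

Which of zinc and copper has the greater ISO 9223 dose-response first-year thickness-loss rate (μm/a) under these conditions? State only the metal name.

zinc: temperature factor f = -0.071·(7.9) = -0.5609
  sulphur-dioxide contribution → 0.9073 μm/a
  chloride contribution → 0.9198 μm/a
  total first-year rate 1.827 μm/a
copper: T>10 °C ⇒ hinge -0.080·(17.9−10) = -0.6320
  sulphur-dioxide contribution → 0.5438 μm/a
  chloride contribution → 0.9054 μm/a
  total first-year rate 1.449 μm/a
Ordering by μm/a: zinc (1.83) > copper (1.45)

zinc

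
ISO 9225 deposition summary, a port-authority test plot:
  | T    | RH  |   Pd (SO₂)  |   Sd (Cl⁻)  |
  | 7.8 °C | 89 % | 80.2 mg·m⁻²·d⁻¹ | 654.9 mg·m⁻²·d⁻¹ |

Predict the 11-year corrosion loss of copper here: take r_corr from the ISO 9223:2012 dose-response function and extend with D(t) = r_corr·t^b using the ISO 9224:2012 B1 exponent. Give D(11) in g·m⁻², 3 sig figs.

D(11) = 201 g·m⁻²

copper: temperature factor f = +0.126·(-2.2) = -0.2772
  Pd branch = 0.0053·Pd^0.26·e^(0.059·RH+f) = 2.396 μm/a
  Cl⁻ term: 0.01025·654.9^0.27·exp(0.036·89+0.049·7.8) = 2.131
  sum: 2.396 + 2.131 → r_corr = 4.527 μm/a
Long-term exponent b (ISO 9224 Table 2, B1) = 0.667
  D(11) = 4.527 × 11^0.667 = 4.527 × 4.95 = 22.41 μm
  Mass loss = 22.41 μm × 8.96 g/cm³ = 200.8 g·m⁻²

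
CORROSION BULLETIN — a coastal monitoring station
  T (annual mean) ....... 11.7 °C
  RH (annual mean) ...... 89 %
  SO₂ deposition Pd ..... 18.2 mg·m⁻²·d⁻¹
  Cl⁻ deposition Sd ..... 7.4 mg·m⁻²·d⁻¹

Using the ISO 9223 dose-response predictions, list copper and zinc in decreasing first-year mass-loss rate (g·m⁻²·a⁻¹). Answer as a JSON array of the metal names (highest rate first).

copper: f(T) = -0.080·(T−10) [T>10 °C] = -0.1360
  SO₂ term: 0.0053·18.2^0.26·exp(0.059·89-0.1360) = 1.876
  Cl⁻ term: 0.01025·7.4^0.27·exp(0.036·89+0.049·11.7) = 0.7689
  sum: 1.876 + 0.7689 → r_corr = 2.645 μm/a
  mass loss = 2.645 μm/a × 8.96 g/cm³ = 23.7 g·m⁻²·a⁻¹
zinc: f(T) = -0.071·(T−10) [T>10 °C] = -0.1207
  Pd branch = 0.0129·Pd^0.44·e^(0.046·RH+f) = 2.458 μm/a
  Sd branch = 0.0175·Sd^0.57·e^(0.008·RH+0.085·T) = 0.3017 μm/a
  sum: 2.458 + 0.3017 → r_corr = 2.76 μm/a
  mass loss = 2.76 μm/a × 7.14 g/cm³ = 19.71 g·m⁻²·a⁻¹
Ordering by g·m⁻²·a⁻¹: copper (23.7) > zinc (19.7)

["copper", "zinc"]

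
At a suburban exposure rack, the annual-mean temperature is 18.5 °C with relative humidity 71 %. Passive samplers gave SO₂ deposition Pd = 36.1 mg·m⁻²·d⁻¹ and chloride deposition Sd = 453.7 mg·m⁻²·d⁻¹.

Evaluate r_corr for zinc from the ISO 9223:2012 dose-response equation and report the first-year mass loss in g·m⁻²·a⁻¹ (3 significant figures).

r_corr = 41.1 g·m⁻²·a⁻¹

zinc: T>10 °C ⇒ hinge -0.071·(18.5−10) = -0.6035
  SO₂ term: 0.0129·36.1^0.44·exp(0.046·71-0.6035) = 0.8958
  Cl⁻ term: 0.0175·453.7^0.57·exp(0.008·71+0.085·18.5) = 4.864
  r_corr = 0.8958 + 4.864 = 5.76 μm/a
Convert to mass loss: 5.76 μm/a × 7.14 g/cm³ = 41.13 g·m⁻²·a⁻¹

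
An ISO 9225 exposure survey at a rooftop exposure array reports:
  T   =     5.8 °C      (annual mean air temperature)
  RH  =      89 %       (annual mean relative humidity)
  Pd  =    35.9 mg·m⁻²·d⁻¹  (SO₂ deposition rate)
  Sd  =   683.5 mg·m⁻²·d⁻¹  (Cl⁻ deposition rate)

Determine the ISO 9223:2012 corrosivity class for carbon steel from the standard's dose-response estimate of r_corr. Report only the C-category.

C5

carbon steel: T≤10 °C ⇒ hinge +0.150·(5.8−10) = -0.6300
  Pd branch = 1.77·Pd^0.52·e^(0.02·RH+f) = 35.98 μm/a
  Cl⁻ term: 0.102·683.5^0.62·exp(0.033·89+0.04·5.8) = 138.8
  r_corr = 35.98 + 138.8 = 174.8 μm/a
175 μm/a falls in (80, 200] for carbon steel → category C5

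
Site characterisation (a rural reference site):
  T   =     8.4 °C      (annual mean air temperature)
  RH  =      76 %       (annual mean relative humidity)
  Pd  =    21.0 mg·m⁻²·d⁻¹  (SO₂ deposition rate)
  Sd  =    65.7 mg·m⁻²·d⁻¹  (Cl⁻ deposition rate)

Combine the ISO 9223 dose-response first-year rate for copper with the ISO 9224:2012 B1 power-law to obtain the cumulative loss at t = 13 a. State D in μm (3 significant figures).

D(13) = 8.77 μm

copper: f(T) = +0.126·(T−10) [T≤10 °C] = -0.2016
  SO₂ term: 0.0053·21.0^0.26·exp(0.059·76-0.2016) = 0.847
  Cl⁻ term: 0.01025·65.7^0.27·exp(0.036·76+0.049·8.4) = 0.7387
  sum: 0.847 + 0.7387 → r_corr = 1.586 μm/a
ISO 9224: D(t) = r_corr · t^b with b = 0.667 (copper, B1)
  D(13) = 1.586 × 13^0.667 = 1.586 × 5.534 = 8.774 μm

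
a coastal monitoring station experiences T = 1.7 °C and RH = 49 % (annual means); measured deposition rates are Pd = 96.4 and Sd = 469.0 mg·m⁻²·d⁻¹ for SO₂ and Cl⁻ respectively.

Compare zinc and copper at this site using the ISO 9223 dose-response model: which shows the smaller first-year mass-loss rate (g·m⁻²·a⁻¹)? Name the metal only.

copper

zinc: temperature factor f = +0.038·(-8.3) = -0.3154
  sulphur-dioxide contribution → 0.6691 μm/a
  chloride contribution → 0.9968 μm/a
  ⇒ r_corr(zinc) = 1.666 μm/a
  mass loss = 1.666 μm/a × 7.14 g/cm³ = 11.89 g·m⁻²·a⁻¹
copper: T≤10 °C ⇒ hinge +0.126·(1.7−10) = -1.0458
  sulphur-dioxide contribution → 0.11 μm/a
  chloride contribution → 0.3421 μm/a
  ⇒ r_corr(copper) = 0.4522 μm/a
  mass loss = 0.4522 μm/a × 8.96 g/cm³ = 4.051 g·m⁻²·a⁻¹
Ordering by g·m⁻²·a⁻¹: zinc (11.9) > copper (4.05)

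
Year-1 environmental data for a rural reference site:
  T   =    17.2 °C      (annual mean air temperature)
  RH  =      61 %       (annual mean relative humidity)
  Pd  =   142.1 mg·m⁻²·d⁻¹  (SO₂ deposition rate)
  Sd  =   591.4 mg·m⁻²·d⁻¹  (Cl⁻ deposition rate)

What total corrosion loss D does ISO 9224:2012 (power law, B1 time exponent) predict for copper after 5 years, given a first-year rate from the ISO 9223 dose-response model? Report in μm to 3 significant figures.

copper: temperature factor f = -0.080·(7.2) = -0.5760
  Pd branch = 0.0053·Pd^0.26·e^(0.059·RH+f) = 0.3952 μm/a
  Sd branch = 0.01025·Sd^0.27·e^(0.036·RH+0.049·T) = 1.199 μm/a
  r_corr = 0.3952 + 1.199 = 1.594 μm/a
Long-term exponent b (ISO 9224 Table 2, B1) = 0.667
  D(5) = 1.594 × 5^0.667 = 1.594 × 2.926 = 4.664 μm

D(5) = 4.66 μm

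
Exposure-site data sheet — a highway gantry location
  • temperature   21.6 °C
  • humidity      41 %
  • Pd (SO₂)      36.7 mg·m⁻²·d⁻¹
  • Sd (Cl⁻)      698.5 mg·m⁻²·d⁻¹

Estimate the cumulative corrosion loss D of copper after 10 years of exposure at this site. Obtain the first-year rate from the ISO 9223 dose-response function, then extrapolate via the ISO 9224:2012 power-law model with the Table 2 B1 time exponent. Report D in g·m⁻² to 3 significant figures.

copper: T>10 °C ⇒ hinge -0.080·(21.6−10) = -0.9280
  sulphur-dioxide contribution → 0.06007 μm/a
  chloride contribution → 0.7574 μm/a
  ⇒ r_corr(copper) = 0.8175 μm/a
Power-law: D(10) = r_corr · 10^0.667
  D(10) = 0.8175 × 10^0.667 = 0.8175 × 4.645 = 3.797 μm
  Mass loss = 3.797 μm × 8.96 g/cm³ = 34.02 g·m⁻²

D(10) = 34.0 g·m⁻²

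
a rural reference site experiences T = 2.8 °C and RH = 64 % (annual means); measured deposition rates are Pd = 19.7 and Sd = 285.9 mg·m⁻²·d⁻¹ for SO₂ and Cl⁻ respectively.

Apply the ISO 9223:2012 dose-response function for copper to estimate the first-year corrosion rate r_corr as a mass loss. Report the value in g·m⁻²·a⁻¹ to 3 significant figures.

r_corr = 6.67 g·m⁻²·a⁻¹

copper: temperature factor f = +0.126·(-7.2) = -0.9072
  Pd branch = 0.0053·Pd^0.26·e^(0.059·RH+f) = 0.2026 μm/a
  Cl⁻ term: 0.01025·285.9^0.27·exp(0.036·64+0.049·2.8) = 0.5421
  r_corr = 0.2026 + 0.5421 = 0.7448 μm/a
Convert to mass loss: 0.7448 μm/a × 8.96 g/cm³ = 6.673 g·m⁻²·a⁻¹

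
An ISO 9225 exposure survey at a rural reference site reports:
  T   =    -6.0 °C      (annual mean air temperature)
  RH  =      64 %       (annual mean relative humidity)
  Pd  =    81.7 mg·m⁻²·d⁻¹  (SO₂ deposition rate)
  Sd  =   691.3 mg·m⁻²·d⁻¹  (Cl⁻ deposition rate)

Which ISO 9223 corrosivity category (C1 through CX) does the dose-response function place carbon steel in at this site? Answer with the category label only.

carbon steel: temperature factor f = +0.150·(-16.0) = -2.4000
  SO₂ term: 1.77·81.7^0.52·exp(0.02·64-2.4000) = 5.701
  Cl⁻ term: 0.102·691.3^0.62·exp(0.033·64+0.04·-6.0) = 38.21
  r_corr = 5.701 + 38.21 = 43.91 μm/a
ISO 9223 Table 2 (carbon steel): 25 < 43.9 ≤ 50 μm/a ⇒ C3

C3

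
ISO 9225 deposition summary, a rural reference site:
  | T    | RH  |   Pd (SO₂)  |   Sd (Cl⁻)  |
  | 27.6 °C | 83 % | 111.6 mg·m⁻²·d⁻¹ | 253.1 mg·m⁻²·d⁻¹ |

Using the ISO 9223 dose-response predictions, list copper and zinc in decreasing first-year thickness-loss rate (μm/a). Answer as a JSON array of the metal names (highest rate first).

copper: T>10 °C ⇒ hinge -0.080·(27.6−10) = -1.4080
  Pd branch = 0.0053·Pd^0.26·e^(0.059·RH+f) = 0.5915 μm/a
  Sd branch = 0.01025·Sd^0.27·e^(0.036·RH+0.049·T) = 3.504 μm/a
  r_corr = 0.5915 + 3.504 = 4.096 μm/a
zinc: f(T) = -0.071·(T−10) [T>10 °C] = -1.2496
  Pd branch = 0.0129·Pd^0.44·e^(0.046·RH+f) = 1.34 μm/a
  Cl⁻ term: 0.0175·253.1^0.57·exp(0.008·83+0.085·27.6) = 8.32
  r_corr = 1.34 + 8.32 = 9.66 μm/a
Ordering by μm/a: zinc (9.66) > copper (4.1)

["zinc", "copper"]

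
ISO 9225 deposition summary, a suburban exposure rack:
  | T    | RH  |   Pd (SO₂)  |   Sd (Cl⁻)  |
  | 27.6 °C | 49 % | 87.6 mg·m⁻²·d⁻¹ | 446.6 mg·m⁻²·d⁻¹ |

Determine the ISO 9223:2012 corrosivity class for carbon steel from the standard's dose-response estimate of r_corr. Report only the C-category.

carbon steel: T>10 °C ⇒ hinge -0.054·(27.6−10) = -0.9504
  sulphur-dioxide contribution → 18.66 μm/a
  chloride contribution → 68.12 μm/a
  total first-year rate 86.78 μm/a
Category bounds: 80…200 μm/a bracket r_corr ⇒ C5

C5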